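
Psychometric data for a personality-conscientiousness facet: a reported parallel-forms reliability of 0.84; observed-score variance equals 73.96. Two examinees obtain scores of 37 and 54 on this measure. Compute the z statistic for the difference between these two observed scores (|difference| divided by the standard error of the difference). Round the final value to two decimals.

SD = √73.96 = 8.600
SEM = 8.600·√(1 − 0.840) ≈ 3.440
Standard error of the difference = 3.440·√2 ≈ 4.865
z = 17 / 4.865 ≈ 3.494

3.49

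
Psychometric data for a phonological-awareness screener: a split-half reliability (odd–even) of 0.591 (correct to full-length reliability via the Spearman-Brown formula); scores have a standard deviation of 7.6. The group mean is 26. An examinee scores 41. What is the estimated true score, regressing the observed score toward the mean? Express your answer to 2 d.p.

37.14

Full-length reliability (Spearman-Brown) = 2(0.591)/(1+0.591) ≃ 0.743
T̂ = r·X + (1 − r)·M = 0.743×41 + 0.257×26 ≃ 30.460 + 6.684 ≃ 37.144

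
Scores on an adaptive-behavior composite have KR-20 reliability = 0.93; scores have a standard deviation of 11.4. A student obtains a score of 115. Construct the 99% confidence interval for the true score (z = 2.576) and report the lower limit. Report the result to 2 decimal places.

107.23

SEM = 11.4000·√(1 − 0.9300) ≈ 3.0162
Margin = 2.576 · 3.0162 ≈ 7.7696
Lower bound: 115 − 7.7696 = 107.2304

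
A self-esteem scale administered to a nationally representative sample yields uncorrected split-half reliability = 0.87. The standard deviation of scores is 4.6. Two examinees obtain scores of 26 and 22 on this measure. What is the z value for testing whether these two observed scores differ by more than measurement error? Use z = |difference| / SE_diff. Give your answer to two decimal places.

r_full = 2·0.87 / (1 + 0.87) ≈ 0.930
SEM = 4.600×√(1 − 0.930) ≈ 1.213
Standard error of the difference = 1.213·√2 ≈ 1.715
z = 4 / 1.715 ≈ 2.332

2.33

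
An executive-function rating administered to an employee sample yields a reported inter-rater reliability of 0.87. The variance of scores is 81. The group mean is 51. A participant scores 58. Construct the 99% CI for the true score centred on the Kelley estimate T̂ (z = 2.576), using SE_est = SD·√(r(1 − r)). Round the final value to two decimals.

σ = 81^(1/2) = 9.000
T̂ = 0.870(58) + 0.130(51) ≈ 57.090
SE_est = 9.000·√[r(1 − r)] ≈ 3.027
99% CI: 57.090 ± 7.797 ≈ (49.293, 64.887)

[49.29, 64.89]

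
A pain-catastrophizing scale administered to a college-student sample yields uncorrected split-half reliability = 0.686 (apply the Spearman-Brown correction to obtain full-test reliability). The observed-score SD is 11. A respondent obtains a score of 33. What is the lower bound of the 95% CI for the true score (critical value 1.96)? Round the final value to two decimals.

r_full = 2·0.686 / (1 + 0.686) ≈ 0.8138
SEM = 11.0000 * √(1 − 0.8138) = 11.0000 * √0.1862 ≈ 11.0000 * 0.4316 ≈ 4.7471
Half-width = 1.96*4.7471 ≈ 9.3043
Lower limit = 33 − 9.3043 ≈ 23.6957

23.70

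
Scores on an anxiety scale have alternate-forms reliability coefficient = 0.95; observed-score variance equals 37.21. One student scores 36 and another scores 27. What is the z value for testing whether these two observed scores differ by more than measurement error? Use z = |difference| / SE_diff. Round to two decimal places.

4.67

SD = √37.21 = 6.1000
The standard error of measurement is 6.1000*√(1 − 0.9500) ≈ 6.1000*0.2236 ≈ 1.3640.
SE_diff = √2 * SEM ≈ 1.9290
z = 9 / 1.9290 ≈ 4.6657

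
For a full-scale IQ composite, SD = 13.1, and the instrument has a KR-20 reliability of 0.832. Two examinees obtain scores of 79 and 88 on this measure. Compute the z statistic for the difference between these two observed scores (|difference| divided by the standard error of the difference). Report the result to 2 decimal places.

SEM = 13.10000 · √(1 − 0.83200) = 13.10000 · √0.16800 ≃ 13.10000 · 0.40988 ≃ 5.36940
SE_diff = SEM · √2 ≃ 5.36940 · 1.41421 ≃ 7.59348
z = |79 − 88| / 7.59348 = 9 / 7.59348 ≃ 1.18523

1.19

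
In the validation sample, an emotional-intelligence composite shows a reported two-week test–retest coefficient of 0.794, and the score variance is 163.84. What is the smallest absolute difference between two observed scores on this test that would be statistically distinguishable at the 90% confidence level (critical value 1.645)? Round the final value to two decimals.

13.52

SD = √163.84 = 12.8000
SEM = 12.8000 * √(1 − 0.7940) = 12.8000 * √0.2060 ≃ 12.8000 * 0.4539 ≃ 5.8096
Standard error of the difference = 5.8096·√2 ≃ 8.2160
Smallest detectable difference = 1.645*8.2160 ≃ 13.5153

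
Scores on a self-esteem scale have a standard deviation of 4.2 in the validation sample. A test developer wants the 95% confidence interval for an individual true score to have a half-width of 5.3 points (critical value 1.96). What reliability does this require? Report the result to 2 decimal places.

0.59

SEM needed = half-width / z = 5.3/1.96 ≃ 2.7041
r = 1 − (SEM / SD)² = 1 − (2.7041 / 4.2)² ≃ 1 − 0.4145 ≃ 0.5855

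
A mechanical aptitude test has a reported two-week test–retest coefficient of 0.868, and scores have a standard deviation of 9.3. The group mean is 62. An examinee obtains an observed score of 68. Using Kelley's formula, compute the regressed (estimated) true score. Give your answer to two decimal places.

67.21

Estimated true score = 0.868·68 + (1 − 0.868)·62 ≃ 67.208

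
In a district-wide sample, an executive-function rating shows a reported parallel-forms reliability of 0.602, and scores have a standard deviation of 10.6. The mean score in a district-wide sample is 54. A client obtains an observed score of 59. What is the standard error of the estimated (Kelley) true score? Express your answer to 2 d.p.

SE_est = 10.6000·√[r(1 − r)] ≈ 5.1885

5.19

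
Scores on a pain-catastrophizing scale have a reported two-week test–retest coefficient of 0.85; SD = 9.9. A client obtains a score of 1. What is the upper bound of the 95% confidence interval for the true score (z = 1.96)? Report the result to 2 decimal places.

8.52

SEM = 9.900 * √(1 − 0.850) = 9.900 * √0.150 ≈ 9.900 * 0.387 ≈ 3.834
Margin = 1.96 * 3.834 ≈ 7.515
Upper limit = 1 + 7.515 ≈ 8.515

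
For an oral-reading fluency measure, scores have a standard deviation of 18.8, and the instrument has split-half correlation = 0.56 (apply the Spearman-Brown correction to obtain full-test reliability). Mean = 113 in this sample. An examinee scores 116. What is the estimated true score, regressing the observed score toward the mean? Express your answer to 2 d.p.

115.15

Spearman-Brown: r = 2(0.56) / (1 + 0.56) = 1.120 / 1.560 ≈ 0.718
Estimated true score = 0.718×116 + (1 − 0.718)×113 ≈ 115.154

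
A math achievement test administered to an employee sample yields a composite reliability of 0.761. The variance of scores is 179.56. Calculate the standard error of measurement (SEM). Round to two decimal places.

6.55

SD = √179.56 = 13.4000
SEM = 13.4000 · √(1 − 0.7610) = 13.4000 · √0.2390 ≈ 13.4000 · 0.4889 ≈ 6.5509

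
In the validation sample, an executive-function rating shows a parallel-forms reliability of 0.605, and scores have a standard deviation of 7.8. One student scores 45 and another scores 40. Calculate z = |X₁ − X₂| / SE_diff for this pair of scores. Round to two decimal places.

SEM = 7.8000 * √(1 − 0.6050) = 7.8000 * √0.3950 ≈ 7.8000 * 0.6285 ≈ 4.9022
Standard error of the difference = 4.9022·√2 ≈ 6.9328
z = |45 − 40| / 6.9328 = 5 / 6.9328 ≈ 0.7212

0.72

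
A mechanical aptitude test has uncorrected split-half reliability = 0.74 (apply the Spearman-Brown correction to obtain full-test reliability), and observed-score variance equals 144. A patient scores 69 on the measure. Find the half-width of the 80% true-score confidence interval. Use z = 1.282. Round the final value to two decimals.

SD = √144 = 12.0000
Full-length reliability (Spearman-Brown) = 2(0.74)/(1+0.74) ≈ 0.8506
The standard error of measurement is 12.0000×√(1 − 0.8506) ≈ 12.0000×0.3866 ≈ 4.6387.
Margin = 1.282 × 4.6387 ≈ 5.9468

5.95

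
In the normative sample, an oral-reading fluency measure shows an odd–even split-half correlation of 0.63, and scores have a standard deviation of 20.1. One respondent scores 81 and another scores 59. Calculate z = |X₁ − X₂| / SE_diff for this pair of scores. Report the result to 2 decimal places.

Spearman-Brown: r = 2(0.63) / (1 + 0.63) = 1.2600 / 1.6300 ≈ 0.7730
SEM = 20.1000*√(1 − 0.7730) ≈ 9.5764
Standard error of the difference = 9.5764·√2 ≈ 13.5431
z = |81 − 59| / 13.5431 = 22 / 13.5431 ≈ 1.6244

1.62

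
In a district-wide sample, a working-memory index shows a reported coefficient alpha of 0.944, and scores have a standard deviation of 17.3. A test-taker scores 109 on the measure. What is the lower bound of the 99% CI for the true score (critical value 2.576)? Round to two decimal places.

98.45

The standard error of measurement is 17.3000×√(1 − 0.9440) ≈ 17.3000×0.2366 ≈ 4.0939.
Half-width = 2.576×4.0939 ≈ 10.5460
Lower bound: 109 − 10.5460 = 98.4540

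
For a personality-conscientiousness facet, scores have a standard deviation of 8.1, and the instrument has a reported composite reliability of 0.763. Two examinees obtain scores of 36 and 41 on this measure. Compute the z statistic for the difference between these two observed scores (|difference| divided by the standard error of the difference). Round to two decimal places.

0.90

SEM = 8.10000 * √(1 − 0.76300) = 8.10000 * √0.23700 ≈ 8.10000 * 0.48683 ≈ 3.94329
SE_diff = √2 * SEM ≈ 5.57666
z = 5 / 5.57666 ≈ 0.89659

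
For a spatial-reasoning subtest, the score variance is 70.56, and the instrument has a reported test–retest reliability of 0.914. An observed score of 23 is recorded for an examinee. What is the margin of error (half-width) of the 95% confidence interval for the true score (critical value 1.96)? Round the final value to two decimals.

4.83

σ = 70.56^(1/2) = 8.400
The standard error of measurement is 8.400×√(1 − 0.914) ≈ 8.400×0.293 ≈ 2.463.
Margin = 1.96 × 2.463 ≈ 4.828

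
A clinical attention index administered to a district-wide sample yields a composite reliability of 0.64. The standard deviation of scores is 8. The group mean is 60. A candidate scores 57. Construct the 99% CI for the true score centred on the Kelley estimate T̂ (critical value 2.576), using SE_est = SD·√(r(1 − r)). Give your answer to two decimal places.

[48.19, 67.97]

T̂ = 0.640(57) + 0.360(60) ≈ 58.080
SE_est = SD * √(r(1 − r)) = 8.000 * √0.230 ≈ 8.000 * 0.480 ≈ 3.840
CI = 58.080 ± 2.576 * 3.840 → [48.188, 67.972]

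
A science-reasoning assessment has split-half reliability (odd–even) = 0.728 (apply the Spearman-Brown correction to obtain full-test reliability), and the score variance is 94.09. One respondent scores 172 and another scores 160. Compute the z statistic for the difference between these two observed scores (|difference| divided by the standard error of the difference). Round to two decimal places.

2.20

SD = √94.09 ≃ 9.70000
r_full = 2·0.728 / (1 + 0.728) ≃ 0.84259
The standard error of measurement is 9.70000*√(1 − 0.84259) ≃ 9.70000*0.39675 ≃ 3.84844.
SE_diff = SEM * √2 ≃ 3.84844 * 1.41421 ≃ 5.44251
z = |172 − 160| / 5.44251 = 12 / 5.44251 ≃ 2.20486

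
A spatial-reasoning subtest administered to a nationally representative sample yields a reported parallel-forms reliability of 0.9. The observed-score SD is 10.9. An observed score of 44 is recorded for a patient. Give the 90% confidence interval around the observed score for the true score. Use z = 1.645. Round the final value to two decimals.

SEM = 10.9000 * √(1 − 0.9000) = 10.9000 * √0.1000 ≈ 10.9000 * 0.3162 ≈ 3.4469
1.645 * SEM ≈ 5.6701
CI = 44 ± 5.6701 → [38.3299, 49.6701]

[38.33, 49.67]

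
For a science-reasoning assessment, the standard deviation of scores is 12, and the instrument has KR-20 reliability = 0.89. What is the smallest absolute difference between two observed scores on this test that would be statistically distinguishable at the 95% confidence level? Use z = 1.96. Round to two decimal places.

11.03

SEM = 12.0000 × √(1 − 0.8900) = 12.0000 × √0.1100 ≈ 12.0000 × 0.3317 ≈ 3.9799
Standard error of the difference = 3.9799·√2 ≈ 5.6285
Minimum reliable difference = 1.96 × SE_diff ≈ 1.96 × 5.6285 ≈ 11.0319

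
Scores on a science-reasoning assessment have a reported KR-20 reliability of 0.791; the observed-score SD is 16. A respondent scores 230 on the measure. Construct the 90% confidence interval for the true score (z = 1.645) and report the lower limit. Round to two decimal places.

The standard error of measurement is 16.00000·√(1 − 0.79100) ≈ 16.00000·0.45717 ≈ 7.31464.
Margin = 1.645 · 7.31464 ≈ 12.03259
Lower bound: 230 − 12.03259 = 217.96741

217.97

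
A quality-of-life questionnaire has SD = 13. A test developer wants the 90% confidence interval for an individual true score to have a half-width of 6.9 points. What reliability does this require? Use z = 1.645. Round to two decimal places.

0.90

SEM needed = half-width / z = 6.9/1.645 ≈ 4.1945
r = 1 − (SEM / SD)² = 1 − (4.1945 / 13)² ≈ 1 − 0.1041 ≈ 0.8959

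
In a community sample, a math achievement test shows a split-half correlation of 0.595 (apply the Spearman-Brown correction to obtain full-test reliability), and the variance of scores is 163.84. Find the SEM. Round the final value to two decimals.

σ = 163.84^(1/2) = 12.80000
Spearman-Brown: r = 2(0.595) / (1 + 0.595) = 1.19000 / 1.59500 ≈ 0.74608
SEM = 12.80000 * √(1 − 0.74608) = 12.80000 * √0.25392 ≈ 12.80000 * 0.50390 ≈ 6.44996

6.45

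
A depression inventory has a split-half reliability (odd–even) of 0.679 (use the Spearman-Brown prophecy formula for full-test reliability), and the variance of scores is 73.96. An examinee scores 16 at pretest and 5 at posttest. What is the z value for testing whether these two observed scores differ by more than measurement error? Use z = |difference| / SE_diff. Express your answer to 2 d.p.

σ = 73.96^(1/2) = 8.60000
r_full = 2·0.679 / (1 + 0.679) ≈ 0.80881
SEM = 8.60000 * √(1 − 0.80881) = 8.60000 * √0.19119 ≈ 8.60000 * 0.43725 ≈ 3.76033
SE_diff = SEM * √2 ≈ 3.76033 * 1.41421 ≈ 5.31791
z = |16 − 5| / 5.31791 = 11 / 5.31791 ≈ 2.06848

2.07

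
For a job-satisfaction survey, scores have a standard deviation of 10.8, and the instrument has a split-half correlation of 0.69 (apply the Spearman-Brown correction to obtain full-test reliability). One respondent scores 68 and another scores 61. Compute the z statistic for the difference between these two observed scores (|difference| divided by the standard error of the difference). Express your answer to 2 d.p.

1.07

Spearman-Brown: r = 2(0.69) / (1 + 0.69) = 1.3800 / 1.6900 ≈ 0.8166
SEM = 10.8000 · √(1 − 0.8166) = 10.8000 · √0.1834 ≈ 10.8000 · 0.4283 ≈ 4.6255
SE_diff = SEM · √2 ≈ 4.6255 · 1.4142 ≈ 6.5415
z = 7 / 6.5415 ≈ 1.0701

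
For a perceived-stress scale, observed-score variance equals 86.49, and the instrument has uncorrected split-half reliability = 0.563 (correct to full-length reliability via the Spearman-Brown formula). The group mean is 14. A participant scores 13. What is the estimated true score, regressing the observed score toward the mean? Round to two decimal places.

13.28

Spearman-Brown: r = 2(0.563) / (1 + 0.563) = 1.12600 / 1.56300 ≃ 0.72041
T̂ = 0.72041(13) + 0.27959(14) ≃ 13.27959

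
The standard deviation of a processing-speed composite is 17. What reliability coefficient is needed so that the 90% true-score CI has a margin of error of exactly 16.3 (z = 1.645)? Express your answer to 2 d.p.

Required SEM = 16.3 / 1.645 ≃ 9.909
Required reliability = 1 − (SEM/SD)² = 1 − 0.340 ≃ 0.660

0.66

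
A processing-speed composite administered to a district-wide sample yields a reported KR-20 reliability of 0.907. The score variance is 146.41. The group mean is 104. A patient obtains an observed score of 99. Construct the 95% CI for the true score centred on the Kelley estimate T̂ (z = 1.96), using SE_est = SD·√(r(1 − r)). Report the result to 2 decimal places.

[92.58, 106.35]

σ = 146.41^(1/2) = 12.1000
T̂ = 0.9070(99) + 0.0930(104) ≃ 99.4650
SE_est = SD * √(r(1 − r)) = 12.1000 * √0.0844 ≃ 12.1000 * 0.2904 ≃ 3.5142
CI = 99.4650 ± 1.96 * 3.5142 → [92.5771, 106.3529]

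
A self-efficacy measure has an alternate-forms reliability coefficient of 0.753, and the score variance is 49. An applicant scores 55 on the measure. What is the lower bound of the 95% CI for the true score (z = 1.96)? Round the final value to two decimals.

48.18

SD = √49 = 7.0000
SEM = 7.0000·√(1 − 0.7530) ≃ 3.4789
Half-width = 1.96·3.4789 ≃ 6.8187
Lower limit = 55 − 6.8187 ≃ 48.1813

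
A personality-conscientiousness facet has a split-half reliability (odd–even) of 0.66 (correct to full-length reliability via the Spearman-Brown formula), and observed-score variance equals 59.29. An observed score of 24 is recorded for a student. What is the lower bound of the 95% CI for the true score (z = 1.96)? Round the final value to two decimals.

SD = √59.29 = 7.70000
Full-length reliability (Spearman-Brown) = 2(0.66)/(1+0.66) ≈ 0.79518
SEM = 7.70000·√(1 − 0.79518) ≈ 3.48479
1.96 · SEM ≈ 6.83018
Lower bound: 24 − 6.83018 = 17.16982

17.17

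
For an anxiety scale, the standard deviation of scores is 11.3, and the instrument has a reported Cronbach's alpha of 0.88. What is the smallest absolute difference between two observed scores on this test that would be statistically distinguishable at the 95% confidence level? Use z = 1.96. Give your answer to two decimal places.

SEM = 11.300 × √(1 − 0.880) = 11.300 × √0.120 ≃ 11.300 × 0.346 ≃ 3.914
SE_diff = √2 × SEM ≃ 5.536
Smallest detectable difference = 1.96×5.536 ≃ 10.850

10.85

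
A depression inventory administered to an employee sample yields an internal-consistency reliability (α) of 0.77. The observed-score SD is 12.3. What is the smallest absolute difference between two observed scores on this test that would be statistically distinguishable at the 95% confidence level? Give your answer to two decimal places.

SEM = 12.300 · √(1 − 0.770) = 12.300 · √0.230 ≃ 12.300 · 0.480 ≃ 5.899
SE_diff = √2 · SEM ≃ 8.342
Smallest detectable difference = 1.96·8.342 ≃ 16.351

16.35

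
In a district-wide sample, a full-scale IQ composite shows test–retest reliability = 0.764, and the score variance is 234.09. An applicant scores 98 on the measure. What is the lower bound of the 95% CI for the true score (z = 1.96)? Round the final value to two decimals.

83.43

SD = √234.09 = 15.300
SEM = 15.300 * √(1 − 0.764) = 15.300 * √0.236 ≃ 15.300 * 0.486 ≃ 7.433
1.96 * SEM ≃ 14.568
Lower bound: 98 − 14.568 = 83.432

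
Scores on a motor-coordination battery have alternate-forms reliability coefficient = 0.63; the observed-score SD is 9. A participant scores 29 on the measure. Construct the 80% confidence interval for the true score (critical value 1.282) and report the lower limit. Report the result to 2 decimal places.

21.98

SEM = 9.00000 × √(1 − 0.63000) = 9.00000 × √0.37000 ≃ 9.00000 × 0.60828 ≃ 5.47449
Margin = 1.282 × 5.47449 ≃ 7.01829
Lower limit = 29 − 7.01829 ≃ 21.98171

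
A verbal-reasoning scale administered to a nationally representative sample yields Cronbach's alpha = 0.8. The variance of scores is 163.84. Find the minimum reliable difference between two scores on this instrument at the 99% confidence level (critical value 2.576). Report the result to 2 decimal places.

σ = 163.84^(1/2) = 12.800
SEM = 12.800×√(1 − 0.800) ≈ 5.724
SE_diff = √2 × SEM ≈ 8.095
Smallest detectable difference = 2.576×8.095 ≈ 20.854

20.85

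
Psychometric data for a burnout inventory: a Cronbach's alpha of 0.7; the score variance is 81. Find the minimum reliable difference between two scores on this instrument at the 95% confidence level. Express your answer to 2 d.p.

σ = 81^(1/2) = 9.0000
SEM = 9.0000 × √(1 − 0.7000) = 9.0000 × √0.3000 ≈ 9.0000 × 0.5477 ≈ 4.9295
Standard error of the difference = 4.9295·√2 ≈ 6.9714
Minimum reliable difference = 1.96 × SE_diff ≈ 1.96 × 6.9714 ≈ 13.6639

13.66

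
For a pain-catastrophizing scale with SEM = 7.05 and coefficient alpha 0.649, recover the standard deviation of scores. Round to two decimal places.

11.90

SD = SEM / √(1 − r) = 7.05 / √0.3510 ≈ 7.05 / 0.5925 ≈ 11.8997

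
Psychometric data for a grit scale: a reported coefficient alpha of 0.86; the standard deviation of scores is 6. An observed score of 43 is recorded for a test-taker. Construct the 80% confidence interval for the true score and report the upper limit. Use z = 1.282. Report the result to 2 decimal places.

45.88

SEM = 6.00000·√(1 − 0.86000) ≃ 2.24499
Margin = 1.282 · 2.24499 ≃ 2.87808
Upper bound: 43 + 2.87808 = 45.87808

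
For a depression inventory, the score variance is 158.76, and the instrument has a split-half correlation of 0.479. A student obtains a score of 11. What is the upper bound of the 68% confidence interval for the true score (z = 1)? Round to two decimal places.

σ = 158.76^(1/2) = 12.6000
Full-length reliability (Spearman-Brown) = 2(0.479)/(1+0.479) ≈ 0.6477
SEM = 12.6000 * √(1 − 0.6477) = 12.6000 * √0.3523 ≈ 12.6000 * 0.5935 ≈ 7.4783
Margin = 1 * 7.4783 ≈ 7.4783
Upper limit = 11 + 7.4783 ≈ 18.4783

18.48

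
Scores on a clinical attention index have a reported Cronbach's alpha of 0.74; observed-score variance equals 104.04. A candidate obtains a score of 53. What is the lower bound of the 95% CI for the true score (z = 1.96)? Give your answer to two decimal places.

SD = √104.04 = 10.2000
SEM = 10.2000·√(1 − 0.7400) ≃ 5.2010
Margin = 1.96 · 5.2010 ≃ 10.1940
Lower limit = 53 − 10.1940 ≃ 42.8060

42.81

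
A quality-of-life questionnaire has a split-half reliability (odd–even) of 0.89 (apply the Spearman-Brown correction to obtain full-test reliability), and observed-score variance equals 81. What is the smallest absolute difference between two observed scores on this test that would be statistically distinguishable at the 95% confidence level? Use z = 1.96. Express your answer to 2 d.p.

6.02

SD = √81 ≈ 9.00000
Full-length reliability (Spearman-Brown) = 2(0.89)/(1+0.89) ≈ 0.94180
SEM = 9.00000 · √(1 − 0.94180) = 9.00000 · √0.05820 ≈ 9.00000 · 0.24125 ≈ 2.17124
SE_diff = √2 · SEM ≈ 3.07060
Smallest detectable difference = 1.96·3.07060 ≈ 6.01837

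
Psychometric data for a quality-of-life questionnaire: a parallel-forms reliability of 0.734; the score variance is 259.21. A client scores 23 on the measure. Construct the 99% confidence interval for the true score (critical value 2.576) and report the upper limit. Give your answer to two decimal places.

σ = 259.21^(1/2) = 16.1000
The standard error of measurement is 16.1000*√(1 − 0.7340) ≈ 16.1000*0.5158 ≈ 8.3036.
Half-width = 2.576*8.3036 ≈ 21.3901
Upper limit = 23 + 21.3901 ≈ 44.3901

44.39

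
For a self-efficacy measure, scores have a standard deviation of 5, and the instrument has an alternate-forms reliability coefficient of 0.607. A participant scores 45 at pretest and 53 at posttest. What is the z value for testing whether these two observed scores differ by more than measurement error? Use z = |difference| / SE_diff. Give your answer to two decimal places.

1.80

The standard error of measurement is 5.0000*√(1 − 0.6070) ≈ 5.0000*0.6269 ≈ 3.1345.
SE_diff = √2 * SEM ≈ 4.4328
z = |45 − 53| / 4.4328 = 8 / 4.4328 ≈ 1.8047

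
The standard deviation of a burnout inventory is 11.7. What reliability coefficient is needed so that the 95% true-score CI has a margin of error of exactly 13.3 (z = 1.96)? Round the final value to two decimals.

SEM needed = half-width / z = 13.3/1.96 ≈ 6.786
r = 1 − (SEM / SD)² = 1 − (6.786 / 11.7)² ≈ 1 − 0.336 ≈ 0.664

0.66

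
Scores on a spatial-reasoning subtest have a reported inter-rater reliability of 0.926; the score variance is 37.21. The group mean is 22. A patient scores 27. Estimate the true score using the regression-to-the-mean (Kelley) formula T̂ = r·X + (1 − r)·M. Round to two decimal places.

26.63

T̂ = 0.9260(27) + 0.0740(22) ≈ 26.6300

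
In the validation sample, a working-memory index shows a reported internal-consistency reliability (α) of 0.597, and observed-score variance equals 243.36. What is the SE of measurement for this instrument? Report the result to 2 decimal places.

9.90

SD = √243.36 ≈ 15.60000
SEM = 15.60000 × √(1 − 0.59700) = 15.60000 × √0.40300 ≈ 15.60000 × 0.63482 ≈ 9.90324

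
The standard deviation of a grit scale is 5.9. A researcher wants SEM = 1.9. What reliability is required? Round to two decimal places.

Required reliability = 1 − (SEM/SD)² = 1 − 0.104 ≃ 0.896

0.90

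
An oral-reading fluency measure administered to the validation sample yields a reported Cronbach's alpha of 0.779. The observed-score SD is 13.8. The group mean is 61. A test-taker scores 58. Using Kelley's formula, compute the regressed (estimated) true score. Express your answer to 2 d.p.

58.66

Estimated true score = 0.7790*58 + (1 − 0.7790)*61 ≃ 58.6630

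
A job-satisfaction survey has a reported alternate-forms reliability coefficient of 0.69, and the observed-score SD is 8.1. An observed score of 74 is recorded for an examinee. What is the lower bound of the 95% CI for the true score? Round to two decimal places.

65.16

SEM = 8.100*√(1 − 0.690) ≈ 4.510
Margin = 1.96 * 4.510 ≈ 8.839
Lower bound: 74 − 8.839 = 65.161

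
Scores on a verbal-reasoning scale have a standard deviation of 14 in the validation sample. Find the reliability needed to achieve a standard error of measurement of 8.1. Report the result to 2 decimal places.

0.67

r = 1 − (8.100/14)² ≈ 1 − 0.335 ≈ 0.665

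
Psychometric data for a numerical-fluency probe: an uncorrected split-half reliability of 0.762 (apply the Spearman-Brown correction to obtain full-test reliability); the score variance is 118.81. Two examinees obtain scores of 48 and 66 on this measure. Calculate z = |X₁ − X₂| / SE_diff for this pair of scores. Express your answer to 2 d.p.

SD = √118.81 ≈ 10.9000
Full-length reliability (Spearman-Brown) = 2(0.762)/(1+0.762) ≈ 0.8649
SEM = 10.9000×√(1 − 0.8649) ≈ 4.0060
SE_diff = √2 × SEM ≈ 5.6654
z = 18 / 5.6654 ≈ 3.1772

3.18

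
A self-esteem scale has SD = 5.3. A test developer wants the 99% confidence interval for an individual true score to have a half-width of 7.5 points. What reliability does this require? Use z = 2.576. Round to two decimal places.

Required SEM = 7.5 / 2.576 ≈ 2.9115
r = 1 − (SEM / SD)² = 1 − (2.9115 / 5.3)² ≈ 1 − 0.3018 ≈ 0.6982

0.70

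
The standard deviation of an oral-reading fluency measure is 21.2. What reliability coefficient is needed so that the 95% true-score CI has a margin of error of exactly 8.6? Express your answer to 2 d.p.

0.96

SEM needed = half-width / z = 8.6/1.96 ≃ 4.38776
r = 1 − (SEM / SD)² = 1 − (4.38776 / 21.2)² ≃ 1 − 0.04284 ≃ 0.95716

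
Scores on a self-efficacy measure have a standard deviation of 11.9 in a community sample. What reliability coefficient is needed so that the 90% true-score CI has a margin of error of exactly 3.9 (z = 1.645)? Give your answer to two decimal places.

Required SEM = 3.9 / 1.645 ≈ 2.37082
Required reliability = 1 − (SEM/SD)² = 1 − 0.03969 ≈ 0.96031

0.96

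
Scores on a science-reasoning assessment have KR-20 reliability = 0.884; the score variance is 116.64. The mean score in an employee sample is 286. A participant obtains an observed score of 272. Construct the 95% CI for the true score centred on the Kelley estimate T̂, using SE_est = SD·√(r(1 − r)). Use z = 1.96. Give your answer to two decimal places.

[266.85, 280.40]

σ = 116.64^(1/2) = 10.8000
T̂ = r·X + (1 − r)·M = 0.8840×272 + 0.1160×286 = 240.4480 + 33.1760 ≈ 273.6240
SE_est = SD × √(r(1 − r)) = 10.8000 × √0.1025 ≈ 10.8000 × 0.3202 ≈ 3.4584
CI = 273.6240 ± 1.96 × 3.4584 → [266.8455, 280.4025]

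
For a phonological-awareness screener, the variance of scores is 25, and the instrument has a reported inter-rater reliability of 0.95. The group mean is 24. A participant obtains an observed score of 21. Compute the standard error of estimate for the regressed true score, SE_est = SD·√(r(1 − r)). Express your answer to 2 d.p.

1.09

SD = √25 = 5.000
SE_est = SD × √(r(1 − r)) = 5.000 × √0.048 ≈ 5.000 × 0.218 ≈ 1.090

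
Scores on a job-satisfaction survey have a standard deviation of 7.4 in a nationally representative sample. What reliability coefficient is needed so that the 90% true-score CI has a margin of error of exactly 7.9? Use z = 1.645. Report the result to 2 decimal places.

0.58

Required SEM = 7.9 / 1.645 ≈ 4.8024
r = 1 − (4.8024/7.4)² ≈ 1 − 0.4212 ≈ 0.5788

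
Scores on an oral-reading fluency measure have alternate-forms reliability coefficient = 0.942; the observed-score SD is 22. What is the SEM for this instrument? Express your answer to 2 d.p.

SEM = 22.0000·√(1 − 0.9420) ≃ 5.2983

5.30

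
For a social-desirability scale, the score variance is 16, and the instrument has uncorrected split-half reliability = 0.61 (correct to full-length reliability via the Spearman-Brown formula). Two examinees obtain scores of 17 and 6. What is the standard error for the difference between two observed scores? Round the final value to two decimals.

σ = 16^(1/2) = 4.0000
Full-length reliability (Spearman-Brown) = 2(0.61)/(1+0.61) ≈ 0.7578
The standard error of measurement is 4.0000·√(1 − 0.7578) ≈ 4.0000·0.4922 ≈ 1.9687.
SE_diff = SEM · √2 ≈ 1.9687 · 1.4142 ≈ 2.7842

2.78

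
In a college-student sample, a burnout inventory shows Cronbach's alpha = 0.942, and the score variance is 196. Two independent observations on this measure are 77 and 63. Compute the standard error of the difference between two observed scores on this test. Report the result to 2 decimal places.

4.77

SD = √196 ≃ 14.000
SEM = 14.000 × √(1 − 0.942) = 14.000 × √0.058 ≃ 14.000 × 0.241 ≃ 3.372
SE_diff = √2 × SEM ≃ 4.768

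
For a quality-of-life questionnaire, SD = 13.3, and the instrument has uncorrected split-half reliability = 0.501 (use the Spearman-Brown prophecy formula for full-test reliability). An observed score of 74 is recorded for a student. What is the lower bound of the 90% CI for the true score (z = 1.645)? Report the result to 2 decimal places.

61.39

r_full = 2·0.501 / (1 + 0.501) ≃ 0.668
SEM = 13.300 · √(1 − 0.668) = 13.300 · √0.332 ≃ 13.300 · 0.577 ≃ 7.669
1.645 · SEM ≃ 12.615
Lower bound: 74 − 12.615 = 61.385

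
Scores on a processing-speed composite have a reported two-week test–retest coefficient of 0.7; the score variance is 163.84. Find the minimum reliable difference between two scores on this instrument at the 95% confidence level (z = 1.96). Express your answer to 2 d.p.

19.43

σ = 163.84^(1/2) = 12.8000
SEM = 12.8000 * √(1 − 0.7000) = 12.8000 * √0.3000 ≈ 12.8000 * 0.5477 ≈ 7.0108
SE_diff = √2 * SEM ≈ 9.9148
Minimum reliable difference = 1.96 * SE_diff ≈ 1.96 * 9.9148 ≈ 19.4331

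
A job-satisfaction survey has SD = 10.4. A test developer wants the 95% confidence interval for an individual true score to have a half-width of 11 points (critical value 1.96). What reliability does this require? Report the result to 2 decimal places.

SEM needed = half-width / z = 11/1.96 ≈ 5.61224
r = 1 − (5.61224/10.4)² ≈ 1 − 0.29121 ≈ 0.70879

0.71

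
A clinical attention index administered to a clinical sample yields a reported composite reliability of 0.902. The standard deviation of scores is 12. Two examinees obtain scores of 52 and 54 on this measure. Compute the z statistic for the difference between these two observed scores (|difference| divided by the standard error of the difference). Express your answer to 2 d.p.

The standard error of measurement is 12.0000*√(1 − 0.9020) ≈ 12.0000*0.3130 ≈ 3.7566.
SE_diff = √2 * SEM ≈ 5.3126
z = 2 / 5.3126 ≈ 0.3765

0.38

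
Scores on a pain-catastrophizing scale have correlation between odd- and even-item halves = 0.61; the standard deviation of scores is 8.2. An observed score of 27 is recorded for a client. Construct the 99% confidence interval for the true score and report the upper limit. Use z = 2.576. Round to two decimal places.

r_full = 2·0.61 / (1 + 0.61) ≈ 0.758
The standard error of measurement is 8.200·√(1 − 0.758) ≈ 8.200·0.492 ≈ 4.036.
Margin = 2.576 · 4.036 ≈ 10.396
Upper bound: 27 + 10.396 = 37.396

37.40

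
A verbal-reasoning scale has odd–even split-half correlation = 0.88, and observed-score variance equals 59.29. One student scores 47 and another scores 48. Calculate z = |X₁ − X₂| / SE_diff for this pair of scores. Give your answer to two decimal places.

σ = 59.29^(1/2) = 7.700
Spearman-Brown: r = 2(0.88) / (1 + 0.88) = 1.760 / 1.880 ≈ 0.936
SEM = 7.700 × √(1 − 0.936) = 7.700 × √0.064 ≈ 7.700 × 0.253 ≈ 1.945
SE_diff = √2 × SEM ≈ 2.751
z = |47 − 48| / 2.751 = 1 / 2.751 ≈ 0.363

0.36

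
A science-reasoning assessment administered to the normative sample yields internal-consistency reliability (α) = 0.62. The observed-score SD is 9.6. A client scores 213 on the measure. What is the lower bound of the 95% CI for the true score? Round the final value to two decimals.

201.40

SEM = 9.6000·√(1 − 0.6200) ≃ 5.9178
Half-width = 1.96·5.9178 ≃ 11.5990
Lower bound: 213 − 11.5990 = 201.4010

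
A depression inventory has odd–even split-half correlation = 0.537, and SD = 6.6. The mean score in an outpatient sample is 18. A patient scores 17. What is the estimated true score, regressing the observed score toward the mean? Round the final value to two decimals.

17.30

Full-length reliability (Spearman-Brown) = 2(0.537)/(1+0.537) ≃ 0.699
T̂ = r·X + (1 − r)·M = 0.699*17 + 0.301*18 ≃ 11.879 + 5.422 ≃ 17.301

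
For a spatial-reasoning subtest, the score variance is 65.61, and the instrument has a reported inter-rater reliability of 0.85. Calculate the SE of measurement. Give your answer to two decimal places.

3.14

σ = 65.61^(1/2) = 8.10000
SEM = 8.10000 · √(1 − 0.85000) = 8.10000 · √0.15000 ≃ 8.10000 · 0.38730 ≃ 3.13712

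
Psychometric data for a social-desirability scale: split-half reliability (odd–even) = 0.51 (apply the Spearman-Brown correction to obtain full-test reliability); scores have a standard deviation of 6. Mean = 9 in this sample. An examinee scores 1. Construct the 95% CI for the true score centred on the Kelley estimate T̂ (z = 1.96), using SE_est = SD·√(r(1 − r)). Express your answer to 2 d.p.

Spearman-Brown: r = 2(0.51) / (1 + 0.51) = 1.0200 / 1.5100 ≈ 0.6755
T̂ = 0.6755(1) + 0.3245(9) ≈ 3.5960
SE_est = SD · √(r(1 − r)) = 6.0000 · √0.2192 ≈ 6.0000 · 0.4682 ≈ 2.8091
CI = 3.5960 ± 1.96 · 2.8091 → [-1.9099, 9.1019]

[-1.91, 9.10]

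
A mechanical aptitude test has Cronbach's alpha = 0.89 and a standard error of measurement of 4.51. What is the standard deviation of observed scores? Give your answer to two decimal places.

13.60

SD = SEM / √(1 − r) = 4.51 / √0.11000 ≈ 4.51 / 0.33166 ≈ 13.59816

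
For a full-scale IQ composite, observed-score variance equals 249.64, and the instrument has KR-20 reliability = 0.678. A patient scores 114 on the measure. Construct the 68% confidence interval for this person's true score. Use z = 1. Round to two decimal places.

SD = √249.64 = 15.8000
SEM = 15.8000 · √(1 − 0.6780) = 15.8000 · √0.3220 ≈ 15.8000 · 0.5675 ≈ 8.9657
Margin = 1 · 8.9657 ≈ 8.9657
68% CI: 114 ± 8.9657 = [105.0343, 122.9657]

[105.03, 122.97]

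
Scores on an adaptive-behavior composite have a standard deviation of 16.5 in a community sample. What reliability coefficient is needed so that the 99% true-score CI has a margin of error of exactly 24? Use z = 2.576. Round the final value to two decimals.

0.68

SEM needed = half-width / z = 24/2.576 ≃ 9.3168
r = 1 − (9.3168/16.5)² ≃ 1 − 0.3188 ≃ 0.6812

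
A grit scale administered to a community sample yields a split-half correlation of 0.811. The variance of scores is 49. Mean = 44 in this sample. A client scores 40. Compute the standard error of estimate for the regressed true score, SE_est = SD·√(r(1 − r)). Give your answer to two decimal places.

SD = √49 = 7.000
Spearman-Brown: r = 2(0.811) / (1 + 0.811) = 1.622 / 1.811 ≈ 0.896
SE_est = 7.000·√(0.896·0.104) ≈ 2.140

2.14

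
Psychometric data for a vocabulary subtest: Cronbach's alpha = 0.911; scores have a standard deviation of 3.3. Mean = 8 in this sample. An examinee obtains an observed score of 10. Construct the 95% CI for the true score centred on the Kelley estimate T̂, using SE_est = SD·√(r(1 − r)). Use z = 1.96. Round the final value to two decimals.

[7.98, 11.66]

T̂ = 0.911(10) + 0.089(8) ≈ 9.822
SE_est = SD · √(r(1 − r)) = 3.300 · √0.081 ≈ 3.300 · 0.285 ≈ 0.940
95% CI: 9.822 ± 1.842 ≈ (7.980, 11.664)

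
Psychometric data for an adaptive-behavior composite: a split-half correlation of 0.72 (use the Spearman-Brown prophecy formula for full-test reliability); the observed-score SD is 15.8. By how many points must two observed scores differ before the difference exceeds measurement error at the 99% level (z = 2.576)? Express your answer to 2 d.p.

Full-length reliability (Spearman-Brown) = 2(0.72)/(1+0.72) ≈ 0.83721
The standard error of measurement is 15.80000·√(1 − 0.83721) ≈ 15.80000·0.40347 ≈ 6.37488.
SE_diff = √2 · SEM ≈ 9.01544
Minimum reliable difference = 2.576 · SE_diff ≈ 2.576 · 9.01544 ≈ 23.22377

23.22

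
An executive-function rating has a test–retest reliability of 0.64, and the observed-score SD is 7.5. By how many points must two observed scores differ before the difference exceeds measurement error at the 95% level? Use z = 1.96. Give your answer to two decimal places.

12.47

The standard error of measurement is 7.50000×√(1 − 0.64000) ≈ 7.50000×0.60000 ≈ 4.50000.
SE_diff = SEM × √2 ≈ 4.50000 × 1.41421 ≈ 6.36396
Smallest detectable difference = 1.96×6.36396 ≈ 12.47336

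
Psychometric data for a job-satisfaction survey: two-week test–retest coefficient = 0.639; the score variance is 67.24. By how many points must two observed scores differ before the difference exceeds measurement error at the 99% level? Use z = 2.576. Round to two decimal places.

17.95

SD = √67.24 = 8.2000
SEM = 8.2000 * √(1 − 0.6390) = 8.2000 * √0.3610 ≈ 8.2000 * 0.6008 ≈ 4.9268
SE_diff = √2 * SEM ≈ 6.9676
Minimum reliable difference = 2.576 * SE_diff ≈ 2.576 * 6.9676 ≈ 17.9485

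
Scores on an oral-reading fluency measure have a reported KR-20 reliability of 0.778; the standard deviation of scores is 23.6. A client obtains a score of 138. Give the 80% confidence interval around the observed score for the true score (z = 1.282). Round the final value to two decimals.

SEM = 23.6000 · √(1 − 0.7780) = 23.6000 · √0.2220 ≈ 23.6000 · 0.4712 ≈ 11.1196
Margin = 1.282 · 11.1196 ≈ 14.2553
80% CI: 138 ± 14.2553 = [123.7447, 152.2553]

[123.74, 152.26]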